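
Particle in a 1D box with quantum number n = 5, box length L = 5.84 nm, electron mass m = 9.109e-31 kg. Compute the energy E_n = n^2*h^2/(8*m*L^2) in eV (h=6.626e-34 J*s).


E = n^2 * h^2 / (8 * m * L^2)
= 5^2 * (6.626e-34)^2 / (8 * 9.109e-31 * (5.84e-9)^2)
= 25 * 4.3904e-67 / (8 * 9.109e-31 * 3.4106e-17)
= 4.4163e-20 J
= 0.2757 eV

0.2757


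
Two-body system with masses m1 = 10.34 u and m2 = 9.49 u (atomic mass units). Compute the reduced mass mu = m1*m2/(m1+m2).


mu = m1 * m2 / (m1 + m2)
= 10.34 * 9.49 / (10.34 + 9.49)
= 98.1266 / 19.83
= 4.9484 u

4.9484


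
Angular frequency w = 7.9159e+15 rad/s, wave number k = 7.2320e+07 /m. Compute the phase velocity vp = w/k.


vp = w / k
= 7.9159e+15 / 7.2320e+07
= 1.0946e+08 m/s

1.0946e+08


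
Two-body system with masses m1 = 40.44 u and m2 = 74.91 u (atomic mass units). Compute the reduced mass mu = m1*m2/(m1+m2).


mu = m1 * m2 / (m1 + m2)
= 40.44 * 74.91 / (40.44 + 74.91)
= 3029.3604 / 115.35
= 26.2623 u

26.2623


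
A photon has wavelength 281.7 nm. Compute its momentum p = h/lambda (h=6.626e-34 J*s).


p = h / lambda
= 6.626e-34 / (281.7e-9)
= 6.626e-34 / 2.8170e-07
= 2.3521e-27 kg*m/s

2.3521e-27


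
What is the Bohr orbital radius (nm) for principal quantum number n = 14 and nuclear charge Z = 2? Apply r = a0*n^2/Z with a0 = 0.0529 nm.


r = a0 * n^2 / Z
= 0.0529 * 14^2 / 2
= 0.0529 * 196 / 2
= 5.1842 nm

5.1842


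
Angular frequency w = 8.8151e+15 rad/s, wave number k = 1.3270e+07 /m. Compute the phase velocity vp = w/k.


vp = w / k
= 8.8151e+15 / 1.3270e+07
= 6.6429e+08 m/s

6.6429e+08


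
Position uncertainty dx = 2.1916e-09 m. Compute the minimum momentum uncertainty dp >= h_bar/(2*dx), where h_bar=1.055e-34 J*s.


dp = h_bar / (2 * dx)
= 1.055e-34 / (2 * 2.1916e-09)
= 1.055e-34 / 4.3832e-09
= 2.4069e-26 kg*m/s

2.4069e-26


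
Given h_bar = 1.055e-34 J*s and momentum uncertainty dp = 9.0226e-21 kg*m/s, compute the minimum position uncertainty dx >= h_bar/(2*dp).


dx = h_bar / (2 * dp)
= 1.055e-34 / (2 * 9.0226e-21)
= 1.055e-34 / 1.8045e-20
= 5.8464e-15 m

5.8464e-15


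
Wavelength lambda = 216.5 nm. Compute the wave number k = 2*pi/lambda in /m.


k = 2 * pi / lambda
= 6.2832 / (216.5e-9)
= 6.2832 / 2.1650e-07
= 2.9022e+07 /m

2.9022e+07


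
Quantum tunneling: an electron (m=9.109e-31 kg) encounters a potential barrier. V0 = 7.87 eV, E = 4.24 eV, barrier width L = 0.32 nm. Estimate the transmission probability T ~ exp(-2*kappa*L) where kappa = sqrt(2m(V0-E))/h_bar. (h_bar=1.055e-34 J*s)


V0 - E = 3.63 eV = 5.8153e-19 J
kappa = sqrt(2 * m * (V0-E)) / h_bar
= sqrt(2 * 9.109e-31 * 5.8153e-19) / 1.055e-34
= 9.7562e+09 /m
2*kappa*L = 2 * 9.7562e+09 * 0.32e-9
= 6.244
T = exp(-6.244) = 1.942085e-03

1.942085e-03


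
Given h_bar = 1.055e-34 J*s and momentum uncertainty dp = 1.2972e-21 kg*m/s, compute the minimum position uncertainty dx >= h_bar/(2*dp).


dx = h_bar / (2 * dp)
= 1.055e-34 / (2 * 1.2972e-21)
= 1.055e-34 / 2.5944e-21
= 4.0665e-14 m

4.0665e-14


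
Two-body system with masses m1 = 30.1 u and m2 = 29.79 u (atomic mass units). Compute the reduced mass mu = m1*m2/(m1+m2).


mu = m1 * m2 / (m1 + m2)
= 30.1 * 29.79 / (30.1 + 29.79)
= 896.679 / 59.89
= 14.9721 u

14.9721


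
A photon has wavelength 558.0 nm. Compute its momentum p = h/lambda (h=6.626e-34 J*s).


p = h / lambda
= 6.626e-34 / (558.0e-9)
= 6.626e-34 / 5.5800e-07
= 1.1875e-27 kg*m/s

1.1875e-27


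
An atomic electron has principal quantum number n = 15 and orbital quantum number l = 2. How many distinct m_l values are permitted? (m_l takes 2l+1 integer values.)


m_l ranges from -l to +l in integer steps
So m_l goes from -2 to +2
Count = 2l + 1 = 2*2 + 1
= 5

5


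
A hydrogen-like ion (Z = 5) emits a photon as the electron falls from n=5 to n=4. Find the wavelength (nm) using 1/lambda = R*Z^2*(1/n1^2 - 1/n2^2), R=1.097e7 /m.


1/lambda = R * Z^2 * (1/n1^2 - 1/n2^2)
= 1.097e7 * 5^2 * (1/4^2 - 1/5^2)
= 1.097e7 * 25 * (0.0625 - 0.04)
= 6.1706e+06 /m
lambda = 1 / 6.1706e+06
= 162.0581 nm

162.0581


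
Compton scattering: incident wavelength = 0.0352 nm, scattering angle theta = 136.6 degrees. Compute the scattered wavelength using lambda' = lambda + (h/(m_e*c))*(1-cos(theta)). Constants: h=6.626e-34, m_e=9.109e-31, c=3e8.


Compton wavelength: h/(m_e*c) = 2.4247e-12 m
d_lambda = 2.4247e-12 * (1 - cos(136.6 deg))
= 2.4247e-12 * 1.726575
= 4.1864e-12 m = 0.004186 nm
lambda' = 0.0352 + 0.004186
= 0.039386 nm

0.039386


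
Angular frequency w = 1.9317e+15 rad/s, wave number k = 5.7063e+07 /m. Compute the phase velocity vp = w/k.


vp = w / k
= 1.9317e+15 / 5.7063e+07
= 3.3852e+07 m/s

3.3852e+07


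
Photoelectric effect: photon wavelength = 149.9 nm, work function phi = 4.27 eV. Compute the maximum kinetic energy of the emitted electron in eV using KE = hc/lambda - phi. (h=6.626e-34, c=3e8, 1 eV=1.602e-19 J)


E_photon = hc / lambda
= (6.626e-34)(3e8) / (149.9e-9)
= 1.3261e-18 J
= 8.2777 eV
KE = E_photon - phi
= 8.2777 - 4.27
= 4.0077 eV

4.0077


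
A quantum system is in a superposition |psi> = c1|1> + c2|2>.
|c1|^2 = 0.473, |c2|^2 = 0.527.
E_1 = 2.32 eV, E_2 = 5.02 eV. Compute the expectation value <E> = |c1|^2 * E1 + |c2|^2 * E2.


<E> = |c1|^2 * E1 + |c2|^2 * E2
= 0.473 * 2.32 + 0.527 * 5.02
= 1.0974 + 2.6455
= 3.7429 eV

3.7429


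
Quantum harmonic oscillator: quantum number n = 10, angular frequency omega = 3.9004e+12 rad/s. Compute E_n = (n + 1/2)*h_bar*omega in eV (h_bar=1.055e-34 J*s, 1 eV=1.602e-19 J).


E = (n + 1/2) * h_bar * omega
= (10 + 0.5) * 1.055e-34 * 3.9004e+12
= 10.5 * 4.1149e-22
= 4.3207e-21 J
= 0.027 eV

0.027


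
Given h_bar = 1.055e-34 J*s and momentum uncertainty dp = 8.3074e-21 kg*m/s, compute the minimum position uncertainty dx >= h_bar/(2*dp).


dx = h_bar / (2 * dp)
= 1.055e-34 / (2 * 8.3074e-21)
= 1.055e-34 / 1.6615e-20
= 6.3498e-15 m

6.3498e-15


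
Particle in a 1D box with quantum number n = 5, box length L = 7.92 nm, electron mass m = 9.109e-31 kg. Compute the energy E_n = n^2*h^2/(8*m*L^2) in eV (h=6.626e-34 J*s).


E = n^2 * h^2 / (8 * m * L^2)
= 5^2 * (6.626e-34)^2 / (8 * 9.109e-31 * (7.92e-9)^2)
= 25 * 4.3904e-67 / (8 * 9.109e-31 * 6.2726e-17)
= 2.4012e-20 J
= 0.1499 eV

0.1499


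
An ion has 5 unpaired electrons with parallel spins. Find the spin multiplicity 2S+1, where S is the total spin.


Total spin S = N * (1/2) = 5 * 0.5 = 2.5
Spin multiplicity = 2S + 1
= 2 * 2.5 + 1
= 6

6


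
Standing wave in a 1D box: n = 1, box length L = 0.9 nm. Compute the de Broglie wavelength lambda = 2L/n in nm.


lambda = 2L / n
= 2 * 0.9 / 1
= 1.8 / 1
= 1.8 nm

1.8


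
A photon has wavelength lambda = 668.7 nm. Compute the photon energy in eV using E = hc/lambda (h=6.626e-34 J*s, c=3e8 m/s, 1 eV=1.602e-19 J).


E = hc / lambda
= (6.626e-34)(3e8) / (668.7e-9)
= 1.9878e-25 / 6.6870e-07
= 2.9726e-19 J
Converting to eV: 2.9726e-19 / 1.602e-19
= 1.8556 eV

1.8556


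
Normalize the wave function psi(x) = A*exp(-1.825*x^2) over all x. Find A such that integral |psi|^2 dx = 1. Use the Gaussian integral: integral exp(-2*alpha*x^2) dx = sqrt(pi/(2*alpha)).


integral |psi|^2 dx = A^2 * sqrt(pi/(2*alpha)) = 1
A^2 = sqrt(2*alpha/pi)
= sqrt(2 * 1.825 / pi)
= 1.077883
A = sqrt(1.077883)
= 1.0382

1.0382


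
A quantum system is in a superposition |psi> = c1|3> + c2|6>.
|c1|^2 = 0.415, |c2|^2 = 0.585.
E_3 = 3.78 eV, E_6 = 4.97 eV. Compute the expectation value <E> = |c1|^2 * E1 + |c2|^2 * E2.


<E> = |c1|^2 * E1 + |c2|^2 * E2
= 0.415 * 3.78 + 0.585 * 4.97
= 1.5687 + 2.9074
= 4.4761 eV

4.4761


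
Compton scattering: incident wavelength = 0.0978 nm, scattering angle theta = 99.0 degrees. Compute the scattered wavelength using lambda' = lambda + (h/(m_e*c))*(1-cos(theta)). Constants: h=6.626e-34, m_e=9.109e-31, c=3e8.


Compton wavelength: h/(m_e*c) = 2.4247e-12 m
d_lambda = 2.4247e-12 * (1 - cos(99.0 deg))
= 2.4247e-12 * 1.156434
= 2.8040e-12 m = 0.002804 nm
lambda' = 0.0978 + 0.002804
= 0.100604 nm

0.100604


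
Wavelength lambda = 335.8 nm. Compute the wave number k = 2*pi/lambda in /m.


k = 2 * pi / lambda
= 6.2832 / (335.8e-9)
= 6.2832 / 3.3580e-07
= 1.8711e+07 /m

1.8711e+07


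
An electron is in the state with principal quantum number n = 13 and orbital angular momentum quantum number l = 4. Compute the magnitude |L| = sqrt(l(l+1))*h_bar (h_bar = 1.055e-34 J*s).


L = sqrt(l*(l+1)) * h_bar
= sqrt(4 * 5) * 1.055e-34
= sqrt(20) * 1.055e-34
= 4.4721 * 1.055e-34
= 4.7181e-34 J*s

4.7181e-34


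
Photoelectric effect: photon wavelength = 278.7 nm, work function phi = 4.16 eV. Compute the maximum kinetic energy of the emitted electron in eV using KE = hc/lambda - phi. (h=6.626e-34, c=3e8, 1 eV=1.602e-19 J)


E_photon = hc / lambda
= (6.626e-34)(3e8) / (278.7e-9)
= 7.1324e-19 J
= 4.4522 eV
KE = E_photon - phi
= 4.4522 - 4.16
= 0.2922 eV

0.2922


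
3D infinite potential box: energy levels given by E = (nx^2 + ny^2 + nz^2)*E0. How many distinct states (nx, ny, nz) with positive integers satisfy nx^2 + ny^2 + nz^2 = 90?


Enumerate all (nx, ny, nz) with nx^2 + ny^2 + nz^2 = 90:
(1,5,8)
(1,8,5)
(4,5,7)
(4,7,5)
(5,1,8)
(5,4,7)
(5,7,4)
(5,8,1)
(7,4,5)
(7,5,4)
(8,1,5)
(8,5,1)
Total degeneracy = 12

12


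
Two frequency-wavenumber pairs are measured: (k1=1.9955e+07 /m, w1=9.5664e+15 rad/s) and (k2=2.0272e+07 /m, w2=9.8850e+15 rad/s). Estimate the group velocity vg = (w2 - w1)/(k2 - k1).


vg = (w2 - w1) / (k2 - k1)
= (9.8850e+15 - 9.5664e+15) / (2.0272e+07 - 1.9955e+07)
= 3.1860e+14 / 3.1700e+05
= 1.0050e+09 m/s

1.0050e+09


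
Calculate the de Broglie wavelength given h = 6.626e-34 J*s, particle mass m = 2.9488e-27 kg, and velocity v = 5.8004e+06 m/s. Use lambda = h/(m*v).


lambda = h / (m * v)
= 6.626e-34 / (2.9488e-27 * 5.8004e+06)
= 6.626e-34 / 1.7104e-20
= 3.8739e-14 m

3.8739e-14


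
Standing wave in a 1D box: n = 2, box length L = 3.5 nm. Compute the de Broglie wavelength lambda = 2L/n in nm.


lambda = 2L / n
= 2 * 3.5 / 2
= 7.0 / 2
= 3.5 nm

3.5


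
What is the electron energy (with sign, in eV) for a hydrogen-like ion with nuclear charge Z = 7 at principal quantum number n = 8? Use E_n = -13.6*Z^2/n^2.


E_n = -13.6 * Z^2 / n^2
= -13.6 * 7^2 / 8^2
= -13.6 * 49 / 64
= -10.4125 eV

-10.4125


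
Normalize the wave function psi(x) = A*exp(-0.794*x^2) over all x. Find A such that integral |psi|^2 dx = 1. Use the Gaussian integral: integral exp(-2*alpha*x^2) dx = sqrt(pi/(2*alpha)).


integral |psi|^2 dx = A^2 * sqrt(pi/(2*alpha)) = 1
A^2 = sqrt(2*alpha/pi)
= sqrt(2 * 0.794 / pi)
= 0.710968
A = sqrt(0.710968)
= 0.8432

0.8432


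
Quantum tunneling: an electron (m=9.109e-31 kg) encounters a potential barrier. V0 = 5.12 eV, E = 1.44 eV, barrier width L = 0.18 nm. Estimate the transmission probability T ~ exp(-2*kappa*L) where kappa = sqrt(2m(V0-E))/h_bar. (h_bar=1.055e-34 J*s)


V0 - E = 3.68 eV = 5.8954e-19 J
kappa = sqrt(2 * m * (V0-E)) / h_bar
= sqrt(2 * 9.109e-31 * 5.8954e-19) / 1.055e-34
= 9.8232e+09 /m
2*kappa*L = 2 * 9.8232e+09 * 0.18e-9
= 3.5364
T = exp(-3.5364) = 2.911934e-02

2.911934e-02


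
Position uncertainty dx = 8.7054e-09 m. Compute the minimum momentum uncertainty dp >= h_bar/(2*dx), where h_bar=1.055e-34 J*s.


dp = h_bar / (2 * dx)
= 1.055e-34 / (2 * 8.7054e-09)
= 1.055e-34 / 1.7411e-08
= 6.0595e-27 kg*m/s

6.0595e-27


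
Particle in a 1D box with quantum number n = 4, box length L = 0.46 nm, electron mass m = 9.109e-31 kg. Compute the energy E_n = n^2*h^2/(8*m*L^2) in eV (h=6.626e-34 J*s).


E = n^2 * h^2 / (8 * m * L^2)
= 4^2 * (6.626e-34)^2 / (8 * 9.109e-31 * (0.46e-9)^2)
= 16 * 4.3904e-67 / (8 * 9.109e-31 * 2.1160e-19)
= 4.5556e-18 J
= 28.437 eV

28.437


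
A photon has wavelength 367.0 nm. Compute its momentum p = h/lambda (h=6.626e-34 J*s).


p = h / lambda
= 6.626e-34 / (367.0e-9)
= 6.626e-34 / 3.6700e-07
= 1.8054e-27 kg*m/s

1.8054e-27


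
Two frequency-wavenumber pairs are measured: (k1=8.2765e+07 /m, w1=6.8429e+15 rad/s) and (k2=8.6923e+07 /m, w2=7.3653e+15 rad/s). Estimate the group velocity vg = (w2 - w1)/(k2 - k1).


vg = (w2 - w1) / (k2 - k1)
= (7.3653e+15 - 6.8429e+15) / (8.6923e+07 - 8.2765e+07)
= 5.2240e+14 / 4.1580e+06
= 1.2564e+08 m/s

1.2564e+08


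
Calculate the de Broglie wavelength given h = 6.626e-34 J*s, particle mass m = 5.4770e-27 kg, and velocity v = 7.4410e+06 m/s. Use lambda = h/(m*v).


lambda = h / (m * v)
= 6.626e-34 / (5.4770e-27 * 7.4410e+06)
= 6.626e-34 / 4.0754e-20
= 1.6258e-14 m

1.6258e-14


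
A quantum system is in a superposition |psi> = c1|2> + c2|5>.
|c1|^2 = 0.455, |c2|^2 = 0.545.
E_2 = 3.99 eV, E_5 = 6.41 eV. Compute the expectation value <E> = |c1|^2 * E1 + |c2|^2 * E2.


<E> = |c1|^2 * E1 + |c2|^2 * E2
= 0.455 * 3.99 + 0.545 * 6.41
= 1.8155 + 3.4935
= 5.3089 eV

5.3089


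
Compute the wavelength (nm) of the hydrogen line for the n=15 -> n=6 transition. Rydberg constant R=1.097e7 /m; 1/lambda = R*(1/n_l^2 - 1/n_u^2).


1/lambda = R * (1/n_l^2 - 1/n_u^2)
= 1.097e7 * (1/6^2 - 1/15^2)
= 1.097e7 * (0.027778 - 0.004444)
= 1.097e7 * 0.023333
= 2.5597e+05 /m
lambda = 1 / 2.5597e+05 = 3906.7587 nm

3906.7587


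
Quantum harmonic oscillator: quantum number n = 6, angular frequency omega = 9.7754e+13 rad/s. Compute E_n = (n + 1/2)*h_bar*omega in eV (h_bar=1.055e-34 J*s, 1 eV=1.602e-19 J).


E = (n + 1/2) * h_bar * omega
= (6 + 0.5) * 1.055e-34 * 9.7754e+13
= 6.5 * 1.0313e-20
= 6.7035e-20 J
= 0.4184 eV

0.4184


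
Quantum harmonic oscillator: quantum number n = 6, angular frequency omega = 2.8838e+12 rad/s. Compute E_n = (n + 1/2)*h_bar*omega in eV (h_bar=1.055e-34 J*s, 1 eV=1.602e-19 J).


E = (n + 1/2) * h_bar * omega
= (6 + 0.5) * 1.055e-34 * 2.8838e+12
= 6.5 * 3.0424e-22
= 1.9776e-21 J
= 0.0123 eV

0.0123


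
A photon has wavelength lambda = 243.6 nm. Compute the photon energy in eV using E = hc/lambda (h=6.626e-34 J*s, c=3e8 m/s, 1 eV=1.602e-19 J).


E = hc / lambda
= (6.626e-34)(3e8) / (243.6e-9)
= 1.9878e-25 / 2.4360e-07
= 8.1601e-19 J
Converting to eV: 8.1601e-19 / 1.602e-19
= 5.0937 eV

5.0937


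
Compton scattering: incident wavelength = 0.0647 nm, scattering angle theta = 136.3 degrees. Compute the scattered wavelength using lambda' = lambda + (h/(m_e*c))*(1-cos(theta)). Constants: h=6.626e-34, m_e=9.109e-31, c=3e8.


Compton wavelength: h/(m_e*c) = 2.4247e-12 m
d_lambda = 2.4247e-12 * (1 - cos(136.3 deg))
= 2.4247e-12 * 1.722967
= 4.1777e-12 m = 0.004178 nm
lambda' = 0.0647 + 0.004178
= 0.068878 nm

0.068878


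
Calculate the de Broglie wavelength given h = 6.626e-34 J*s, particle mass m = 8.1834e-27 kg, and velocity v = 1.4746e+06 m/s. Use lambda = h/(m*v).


lambda = h / (m * v)
= 6.626e-34 / (8.1834e-27 * 1.4746e+06)
= 6.626e-34 / 1.2067e-20
= 5.4909e-14 m

5.4909e-14


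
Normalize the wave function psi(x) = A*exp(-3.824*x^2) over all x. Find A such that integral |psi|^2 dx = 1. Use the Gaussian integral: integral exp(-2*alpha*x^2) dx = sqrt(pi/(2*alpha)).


integral |psi|^2 dx = A^2 * sqrt(pi/(2*alpha)) = 1
A^2 = sqrt(2*alpha/pi)
= sqrt(2 * 3.824 / pi)
= 1.560267
A = sqrt(1.560267)
= 1.2491

1.2491


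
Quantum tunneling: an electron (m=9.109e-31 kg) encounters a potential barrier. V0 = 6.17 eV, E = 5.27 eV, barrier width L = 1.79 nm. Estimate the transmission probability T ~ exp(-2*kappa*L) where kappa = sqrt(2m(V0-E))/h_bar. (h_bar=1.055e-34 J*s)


V0 - E = 0.9 eV = 1.4418e-19 J
kappa = sqrt(2 * m * (V0-E)) / h_bar
= sqrt(2 * 9.109e-31 * 1.4418e-19) / 1.055e-34
= 4.8579e+09 /m
2*kappa*L = 2 * 4.8579e+09 * 1.79e-9
= 17.3914
T = exp(-17.3914) = 2.799177e-08

2.799177e-08


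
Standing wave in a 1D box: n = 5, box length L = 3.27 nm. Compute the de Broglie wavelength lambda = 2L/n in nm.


lambda = 2L / n
= 2 * 3.27 / 5
= 6.54 / 5
= 1.308 nm

1.308


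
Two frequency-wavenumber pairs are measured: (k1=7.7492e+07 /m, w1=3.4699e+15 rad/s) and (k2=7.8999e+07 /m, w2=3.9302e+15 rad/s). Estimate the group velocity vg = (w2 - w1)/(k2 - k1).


vg = (w2 - w1) / (k2 - k1)
= (3.9302e+15 - 3.4699e+15) / (7.8999e+07 - 7.7492e+07)
= 4.6030e+14 / 1.5070e+06
= 3.0544e+08 m/s

3.0544e+08


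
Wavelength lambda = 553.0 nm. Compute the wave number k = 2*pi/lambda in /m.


k = 2 * pi / lambda
= 6.2832 / (553.0e-9)
= 6.2832 / 5.5300e-07
= 1.1362e+07 /m

1.1362e+07


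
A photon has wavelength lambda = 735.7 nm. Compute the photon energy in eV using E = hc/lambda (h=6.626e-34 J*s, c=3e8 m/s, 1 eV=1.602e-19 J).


E = hc / lambda
= (6.626e-34)(3e8) / (735.7e-9)
= 1.9878e-25 / 7.3570e-07
= 2.7019e-19 J
Converting to eV: 2.7019e-19 / 1.602e-19
= 1.6866 eV

1.6866


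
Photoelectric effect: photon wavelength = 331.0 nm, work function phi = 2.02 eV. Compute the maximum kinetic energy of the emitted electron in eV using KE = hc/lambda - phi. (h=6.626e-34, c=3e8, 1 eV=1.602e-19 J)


E_photon = hc / lambda
= (6.626e-34)(3e8) / (331.0e-9)
= 6.0054e-19 J
= 3.7487 eV
KE = E_photon - phi
= 3.7487 - 2.02
= 1.7287 eV

1.7287


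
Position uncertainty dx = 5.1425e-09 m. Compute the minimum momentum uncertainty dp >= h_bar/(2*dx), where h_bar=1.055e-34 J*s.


dp = h_bar / (2 * dx)
= 1.055e-34 / (2 * 5.1425e-09)
= 1.055e-34 / 1.0285e-08
= 1.0258e-26 kg*m/s

1.0258e-26


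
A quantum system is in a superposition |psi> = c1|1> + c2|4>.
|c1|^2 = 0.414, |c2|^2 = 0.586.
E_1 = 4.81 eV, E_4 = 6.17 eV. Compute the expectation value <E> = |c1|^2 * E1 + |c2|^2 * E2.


<E> = |c1|^2 * E1 + |c2|^2 * E2
= 0.414 * 4.81 + 0.586 * 6.17
= 1.9913 + 3.6156
= 5.607 eV

5.607


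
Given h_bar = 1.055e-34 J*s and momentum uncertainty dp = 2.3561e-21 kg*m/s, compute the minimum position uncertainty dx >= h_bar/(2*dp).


dx = h_bar / (2 * dp)
= 1.055e-34 / (2 * 2.3561e-21)
= 1.055e-34 / 4.7122e-21
= 2.2389e-14 m

2.2389e-14


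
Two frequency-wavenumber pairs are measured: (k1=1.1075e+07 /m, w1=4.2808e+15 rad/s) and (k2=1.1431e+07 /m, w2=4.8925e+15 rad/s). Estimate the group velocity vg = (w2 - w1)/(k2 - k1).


vg = (w2 - w1) / (k2 - k1)
= (4.8925e+15 - 4.2808e+15) / (1.1431e+07 - 1.1075e+07)
= 6.1170e+14 / 3.5600e+05
= 1.7183e+09 m/s

1.7183e+09


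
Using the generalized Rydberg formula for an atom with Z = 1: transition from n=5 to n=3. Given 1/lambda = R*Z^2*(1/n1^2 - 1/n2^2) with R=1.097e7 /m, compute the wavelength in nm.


1/lambda = R * Z^2 * (1/n1^2 - 1/n2^2)
= 1.097e7 * 1^2 * (1/3^2 - 1/5^2)
= 1.097e7 * 1 * (0.111111 - 0.04)
= 7.8009e+05 /m
lambda = 1 / 7.8009e+05
= 1281.9052 nm

1281.9052


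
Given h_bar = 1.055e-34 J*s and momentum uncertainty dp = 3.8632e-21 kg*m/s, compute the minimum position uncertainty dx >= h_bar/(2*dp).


dx = h_bar / (2 * dp)
= 1.055e-34 / (2 * 3.8632e-21)
= 1.055e-34 / 7.7264e-21
= 1.3654e-14 m

1.3654e-14


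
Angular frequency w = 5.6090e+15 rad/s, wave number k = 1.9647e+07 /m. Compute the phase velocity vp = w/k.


vp = w / k
= 5.6090e+15 / 1.9647e+07
= 2.8549e+08 m/s

2.8549e+08


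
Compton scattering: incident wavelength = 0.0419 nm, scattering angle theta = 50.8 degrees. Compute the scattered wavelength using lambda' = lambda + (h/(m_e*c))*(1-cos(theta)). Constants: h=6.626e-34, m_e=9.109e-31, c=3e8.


Compton wavelength: h/(m_e*c) = 2.4247e-12 m
d_lambda = 2.4247e-12 * (1 - cos(50.8 deg))
= 2.4247e-12 * 0.367971
= 8.9222e-13 m = 0.000892 nm
lambda' = 0.0419 + 0.000892
= 0.042792 nm

0.042792


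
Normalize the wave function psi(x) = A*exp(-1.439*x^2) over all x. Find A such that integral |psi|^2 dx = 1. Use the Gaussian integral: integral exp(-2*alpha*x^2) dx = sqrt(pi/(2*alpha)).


integral |psi|^2 dx = A^2 * sqrt(pi/(2*alpha)) = 1
A^2 = sqrt(2*alpha/pi)
= sqrt(2 * 1.439 / pi)
= 0.957129
A = sqrt(0.957129)
= 0.9783

0.9783


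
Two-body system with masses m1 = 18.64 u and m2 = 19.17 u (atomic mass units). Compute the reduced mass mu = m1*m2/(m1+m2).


mu = m1 * m2 / (m1 + m2)
= 18.64 * 19.17 / (18.64 + 19.17)
= 357.3288 / 37.81
= 9.4506 u

9.4506


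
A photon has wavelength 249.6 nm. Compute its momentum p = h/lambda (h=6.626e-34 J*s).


p = h / lambda
= 6.626e-34 / (249.6e-9)
= 6.626e-34 / 2.4960e-07
= 2.6546e-27 kg*m/s

2.6546e-27


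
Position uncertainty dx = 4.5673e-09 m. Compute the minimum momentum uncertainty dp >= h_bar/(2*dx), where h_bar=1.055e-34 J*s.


dp = h_bar / (2 * dx)
= 1.055e-34 / (2 * 4.5673e-09)
= 1.055e-34 / 9.1346e-09
= 1.1549e-26 kg*m/s

1.1549e-26


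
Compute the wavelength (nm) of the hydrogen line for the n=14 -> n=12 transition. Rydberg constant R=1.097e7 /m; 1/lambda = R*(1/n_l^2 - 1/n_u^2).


1/lambda = R * (1/n_l^2 - 1/n_u^2)
= 1.097e7 * (1/12^2 - 1/14^2)
= 1.097e7 * (0.006944 - 0.005102)
= 1.097e7 * 0.001842
= 2.0211e+04 /m
lambda = 1 / 2.0211e+04 = 49477.5962 nm

49477.5962


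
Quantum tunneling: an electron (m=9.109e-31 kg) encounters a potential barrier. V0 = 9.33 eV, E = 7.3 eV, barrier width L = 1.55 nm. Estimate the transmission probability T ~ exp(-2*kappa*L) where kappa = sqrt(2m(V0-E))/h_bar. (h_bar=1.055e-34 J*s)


V0 - E = 2.03 eV = 3.2521e-19 J
kappa = sqrt(2 * m * (V0-E)) / h_bar
= sqrt(2 * 9.109e-31 * 3.2521e-19) / 1.055e-34
= 7.2959e+09 /m
2*kappa*L = 2 * 7.2959e+09 * 1.55e-9
= 22.6172
T = exp(-22.6172) = 1.504785e-10

1.504785e-10


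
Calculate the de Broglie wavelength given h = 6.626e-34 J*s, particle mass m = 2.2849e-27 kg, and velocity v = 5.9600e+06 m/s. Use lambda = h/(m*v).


lambda = h / (m * v)
= 6.626e-34 / (2.2849e-27 * 5.9600e+06)
= 6.626e-34 / 1.3618e-20
= 4.8656e-14 m

4.8656e-14


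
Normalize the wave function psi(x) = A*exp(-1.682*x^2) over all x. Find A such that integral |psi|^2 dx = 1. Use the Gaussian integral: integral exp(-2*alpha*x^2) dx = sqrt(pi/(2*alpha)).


integral |psi|^2 dx = A^2 * sqrt(pi/(2*alpha)) = 1
A^2 = sqrt(2*alpha/pi)
= sqrt(2 * 1.682 / pi)
= 1.034792
A = sqrt(1.034792)
= 1.0172

1.0172


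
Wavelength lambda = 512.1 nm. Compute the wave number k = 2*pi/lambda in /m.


k = 2 * pi / lambda
= 6.2832 / (512.1e-9)
= 6.2832 / 5.1210e-07
= 1.2269e+07 /m

1.2269e+07


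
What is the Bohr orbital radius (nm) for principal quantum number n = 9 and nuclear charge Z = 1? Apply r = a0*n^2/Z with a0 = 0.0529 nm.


r = a0 * n^2 / Z
= 0.0529 * 9^2 / 1
= 0.0529 * 81 / 1
= 4.2849 nm

4.2849


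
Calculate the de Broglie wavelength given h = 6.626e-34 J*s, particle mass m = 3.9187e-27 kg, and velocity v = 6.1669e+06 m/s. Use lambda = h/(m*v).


lambda = h / (m * v)
= 6.626e-34 / (3.9187e-27 * 6.1669e+06)
= 6.626e-34 / 2.4166e-20
= 2.7418e-14 m

2.7418e-14


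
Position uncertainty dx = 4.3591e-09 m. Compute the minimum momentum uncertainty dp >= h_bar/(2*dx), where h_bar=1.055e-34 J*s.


dp = h_bar / (2 * dx)
= 1.055e-34 / (2 * 4.3591e-09)
= 1.055e-34 / 8.7182e-09
= 1.2101e-26 kg*m/s

1.2101e-26


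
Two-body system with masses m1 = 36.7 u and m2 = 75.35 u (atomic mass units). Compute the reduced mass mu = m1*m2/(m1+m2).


mu = m1 * m2 / (m1 + m2)
= 36.7 * 75.35 / (36.7 + 75.35)
= 2765.345 / 112.05
= 24.6796 u

24.6796


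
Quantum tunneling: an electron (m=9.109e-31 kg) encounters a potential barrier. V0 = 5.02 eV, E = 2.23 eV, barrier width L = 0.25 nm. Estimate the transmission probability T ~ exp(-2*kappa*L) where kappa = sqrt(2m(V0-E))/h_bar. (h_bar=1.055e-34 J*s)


V0 - E = 2.79 eV = 4.4696e-19 J
kappa = sqrt(2 * m * (V0-E)) / h_bar
= sqrt(2 * 9.109e-31 * 4.4696e-19) / 1.055e-34
= 8.5533e+09 /m
2*kappa*L = 2 * 8.5533e+09 * 0.25e-9
= 4.2766
T = exp(-4.2766) = 1.388945e-02

1.388945e-02


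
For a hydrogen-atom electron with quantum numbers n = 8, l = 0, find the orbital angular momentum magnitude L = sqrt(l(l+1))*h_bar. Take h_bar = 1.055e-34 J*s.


L = sqrt(l*(l+1)) * h_bar
= sqrt(0 * 1) * 1.055e-34
= sqrt(0) * 1.055e-34
= 0.0 * 1.055e-34
= 0.0000e+00 J*s

0.0000e+00


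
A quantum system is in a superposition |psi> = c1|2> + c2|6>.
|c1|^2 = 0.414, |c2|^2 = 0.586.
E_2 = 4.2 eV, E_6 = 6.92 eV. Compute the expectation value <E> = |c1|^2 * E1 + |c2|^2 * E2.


<E> = |c1|^2 * E1 + |c2|^2 * E2
= 0.414 * 4.2 + 0.586 * 6.92
= 1.7388 + 4.0551
= 5.7939 eV

5.7939


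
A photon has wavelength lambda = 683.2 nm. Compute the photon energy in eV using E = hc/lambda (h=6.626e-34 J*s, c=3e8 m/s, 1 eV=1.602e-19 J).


E = hc / lambda
= (6.626e-34)(3e8) / (683.2e-9)
= 1.9878e-25 / 6.8320e-07
= 2.9095e-19 J
Converting to eV: 2.9095e-19 / 1.602e-19
= 1.8162 eV

1.8162


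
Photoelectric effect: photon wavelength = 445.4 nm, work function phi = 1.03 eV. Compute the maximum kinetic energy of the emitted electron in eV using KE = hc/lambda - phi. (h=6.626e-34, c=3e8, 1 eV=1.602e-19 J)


E_photon = hc / lambda
= (6.626e-34)(3e8) / (445.4e-9)
= 4.4630e-19 J
= 2.7859 eV
KE = E_photon - phi
= 2.7859 - 1.03
= 1.7559 eV

1.7559


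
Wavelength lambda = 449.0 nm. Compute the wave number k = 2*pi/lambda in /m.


k = 2 * pi / lambda
= 6.2832 / (449.0e-9)
= 6.2832 / 4.4900e-07
= 1.3994e+07 /m

1.3994e+07


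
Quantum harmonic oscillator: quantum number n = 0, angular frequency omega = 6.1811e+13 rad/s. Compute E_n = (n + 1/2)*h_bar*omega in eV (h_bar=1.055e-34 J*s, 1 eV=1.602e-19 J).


E = (n + 1/2) * h_bar * omega
= (0 + 0.5) * 1.055e-34 * 6.1811e+13
= 0.5 * 6.5211e-21
= 3.2605e-21 J
= 0.0204 eV

0.0204


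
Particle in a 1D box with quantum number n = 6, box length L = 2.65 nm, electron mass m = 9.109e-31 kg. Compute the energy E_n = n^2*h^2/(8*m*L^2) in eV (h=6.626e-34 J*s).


E = n^2 * h^2 / (8 * m * L^2)
= 6^2 * (6.626e-34)^2 / (8 * 9.109e-31 * (2.65e-9)^2)
= 36 * 4.3904e-67 / (8 * 9.109e-31 * 7.0225e-18)
= 3.0885e-19 J
= 1.9279 eV

1.9279


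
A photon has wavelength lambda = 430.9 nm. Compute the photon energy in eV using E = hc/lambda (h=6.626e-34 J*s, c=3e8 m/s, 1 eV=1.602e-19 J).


E = hc / lambda
= (6.626e-34)(3e8) / (430.9e-9)
= 1.9878e-25 / 4.3090e-07
= 4.6131e-19 J
Converting to eV: 4.6131e-19 / 1.602e-19
= 2.8796 eV

2.8796


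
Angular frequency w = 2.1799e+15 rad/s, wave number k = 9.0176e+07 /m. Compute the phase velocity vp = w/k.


vp = w / k
= 2.1799e+15 / 9.0176e+07
= 2.4174e+07 m/s

2.4174e+07


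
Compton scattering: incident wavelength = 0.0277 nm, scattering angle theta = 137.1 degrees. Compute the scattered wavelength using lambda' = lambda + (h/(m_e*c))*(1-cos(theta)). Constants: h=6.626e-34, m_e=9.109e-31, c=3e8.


Compton wavelength: h/(m_e*c) = 2.4247e-12 m
d_lambda = 2.4247e-12 * (1 - cos(137.1 deg))
= 2.4247e-12 * 1.732543
= 4.2009e-12 m = 0.004201 nm
lambda' = 0.0277 + 0.004201
= 0.031901 nm

0.031901


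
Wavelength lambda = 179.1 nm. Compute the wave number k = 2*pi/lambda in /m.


k = 2 * pi / lambda
= 6.2832 / (179.1e-9)
= 6.2832 / 1.7910e-07
= 3.5082e+07 /m

3.5082e+07


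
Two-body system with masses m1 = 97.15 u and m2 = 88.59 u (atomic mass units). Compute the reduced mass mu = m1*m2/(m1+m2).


mu = m1 * m2 / (m1 + m2)
= 97.15 * 88.59 / (97.15 + 88.59)
= 8606.5185 / 185.74
= 46.3364 u

46.3364


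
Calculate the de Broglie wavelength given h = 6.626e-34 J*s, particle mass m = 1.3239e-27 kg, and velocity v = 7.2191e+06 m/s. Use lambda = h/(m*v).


lambda = h / (m * v)
= 6.626e-34 / (1.3239e-27 * 7.2191e+06)
= 6.626e-34 / 9.5574e-21
= 6.9329e-14 m

6.9329e-14


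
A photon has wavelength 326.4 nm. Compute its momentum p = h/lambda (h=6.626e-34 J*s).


p = h / lambda
= 6.626e-34 / (326.4e-9)
= 6.626e-34 / 3.2640e-07
= 2.0300e-27 kg*m/s

2.0300e-27


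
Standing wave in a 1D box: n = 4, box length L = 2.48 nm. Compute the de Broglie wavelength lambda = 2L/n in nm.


lambda = 2L / n
= 2 * 2.48 / 4
= 4.96 / 4
= 1.24 nm

1.24


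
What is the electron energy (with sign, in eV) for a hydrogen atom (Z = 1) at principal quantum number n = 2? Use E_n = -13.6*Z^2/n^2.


E_n = -13.6 * Z^2 / n^2
= -13.6 * 1^2 / 2^2
= -13.6 * 1 / 4
= -3.4 eV

-3.4


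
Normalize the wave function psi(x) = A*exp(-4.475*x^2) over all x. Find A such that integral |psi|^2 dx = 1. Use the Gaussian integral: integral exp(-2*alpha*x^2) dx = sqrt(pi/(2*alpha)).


integral |psi|^2 dx = A^2 * sqrt(pi/(2*alpha)) = 1
A^2 = sqrt(2*alpha/pi)
= sqrt(2 * 4.475 / pi)
= 1.687861
A = sqrt(1.687861)
= 1.2992

1.2992


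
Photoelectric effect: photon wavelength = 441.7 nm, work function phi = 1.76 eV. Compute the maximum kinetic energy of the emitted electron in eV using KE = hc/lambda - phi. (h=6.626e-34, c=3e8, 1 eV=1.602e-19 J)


E_photon = hc / lambda
= (6.626e-34)(3e8) / (441.7e-9)
= 4.5003e-19 J
= 2.8092 eV
KE = E_photon - phi
= 2.8092 - 1.76
= 1.0492 eV

1.0492


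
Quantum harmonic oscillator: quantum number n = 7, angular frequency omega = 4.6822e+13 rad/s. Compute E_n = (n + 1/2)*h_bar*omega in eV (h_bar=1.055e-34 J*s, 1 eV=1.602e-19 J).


E = (n + 1/2) * h_bar * omega
= (7 + 0.5) * 1.055e-34 * 4.6822e+13
= 7.5 * 4.9397e-21
= 3.7048e-20 J
= 0.2313 eV

0.2313


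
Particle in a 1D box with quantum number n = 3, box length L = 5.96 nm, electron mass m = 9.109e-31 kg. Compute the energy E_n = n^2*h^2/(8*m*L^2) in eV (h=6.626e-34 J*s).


E = n^2 * h^2 / (8 * m * L^2)
= 3^2 * (6.626e-34)^2 / (8 * 9.109e-31 * (5.96e-9)^2)
= 9 * 4.3904e-67 / (8 * 9.109e-31 * 3.5522e-17)
= 1.5265e-20 J
= 0.0953 eV

0.0953


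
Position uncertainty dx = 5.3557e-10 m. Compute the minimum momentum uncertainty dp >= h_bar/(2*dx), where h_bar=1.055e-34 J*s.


dp = h_bar / (2 * dx)
= 1.055e-34 / (2 * 5.3557e-10)
= 1.055e-34 / 1.0711e-09
= 9.8493e-26 kg*m/s

9.8493e-26


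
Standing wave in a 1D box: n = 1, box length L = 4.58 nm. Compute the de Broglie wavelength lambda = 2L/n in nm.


lambda = 2L / n
= 2 * 4.58 / 1
= 9.16 / 1
= 9.16 nm

9.16


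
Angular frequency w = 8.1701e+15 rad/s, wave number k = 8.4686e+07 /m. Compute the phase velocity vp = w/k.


vp = w / k
= 8.1701e+15 / 8.4686e+07
= 9.6475e+07 m/s

9.6475e+07


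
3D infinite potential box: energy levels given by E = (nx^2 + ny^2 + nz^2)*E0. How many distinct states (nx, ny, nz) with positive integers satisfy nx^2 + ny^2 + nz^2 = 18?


Enumerate all (nx, ny, nz) with nx^2 + ny^2 + nz^2 = 18:
(1,1,4)
(1,4,1)
(4,1,1)
Total degeneracy = 3

3


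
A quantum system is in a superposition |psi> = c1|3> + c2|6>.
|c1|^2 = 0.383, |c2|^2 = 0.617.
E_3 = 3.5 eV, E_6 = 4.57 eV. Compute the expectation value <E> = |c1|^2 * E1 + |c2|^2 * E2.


<E> = |c1|^2 * E1 + |c2|^2 * E2
= 0.383 * 3.5 + 0.617 * 4.57
= 1.3405 + 2.8197
= 4.1602 eV

4.1602


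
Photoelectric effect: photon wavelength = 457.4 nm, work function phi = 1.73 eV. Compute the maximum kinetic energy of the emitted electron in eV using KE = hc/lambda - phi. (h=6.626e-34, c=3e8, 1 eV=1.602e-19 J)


E_photon = hc / lambda
= (6.626e-34)(3e8) / (457.4e-9)
= 4.3459e-19 J
= 2.7128 eV
KE = E_photon - phi
= 2.7128 - 1.73
= 0.9828 eV

0.9828


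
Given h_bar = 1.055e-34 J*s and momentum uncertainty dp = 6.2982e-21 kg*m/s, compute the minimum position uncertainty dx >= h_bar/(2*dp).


dx = h_bar / (2 * dp)
= 1.055e-34 / (2 * 6.2982e-21)
= 1.055e-34 / 1.2596e-20
= 8.3754e-15 m

8.3754e-15


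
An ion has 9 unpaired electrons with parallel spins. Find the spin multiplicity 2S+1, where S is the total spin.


Total spin S = N * (1/2) = 9 * 0.5 = 4.5
Spin multiplicity = 2S + 1
= 2 * 4.5 + 1
= 10

10


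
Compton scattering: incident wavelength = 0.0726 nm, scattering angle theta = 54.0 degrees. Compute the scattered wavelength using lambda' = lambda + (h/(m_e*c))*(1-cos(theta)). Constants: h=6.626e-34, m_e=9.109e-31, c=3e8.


Compton wavelength: h/(m_e*c) = 2.4247e-12 m
d_lambda = 2.4247e-12 * (1 - cos(54.0 deg))
= 2.4247e-12 * 0.412215
= 9.9950e-13 m = 0.001 nm
lambda' = 0.0726 + 0.001
= 0.0736 nm

0.0736


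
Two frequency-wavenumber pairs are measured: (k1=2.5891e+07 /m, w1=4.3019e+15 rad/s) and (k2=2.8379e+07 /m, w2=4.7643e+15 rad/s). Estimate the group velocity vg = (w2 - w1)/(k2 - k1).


vg = (w2 - w1) / (k2 - k1)
= (4.7643e+15 - 4.3019e+15) / (2.8379e+07 - 2.5891e+07)
= 4.6240e+14 / 2.4880e+06
= 1.8585e+08 m/s

1.8585e+08


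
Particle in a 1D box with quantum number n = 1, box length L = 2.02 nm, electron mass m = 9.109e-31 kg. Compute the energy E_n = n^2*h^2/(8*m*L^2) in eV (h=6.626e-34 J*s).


E = n^2 * h^2 / (8 * m * L^2)
= 1^2 * (6.626e-34)^2 / (8 * 9.109e-31 * (2.02e-9)^2)
= 1 * 4.3904e-67 / (8 * 9.109e-31 * 4.0804e-18)
= 1.4765e-20 J
= 0.0922 eV

0.0922


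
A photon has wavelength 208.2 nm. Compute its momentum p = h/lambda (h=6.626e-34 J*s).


p = h / lambda
= 6.626e-34 / (208.2e-9)
= 6.626e-34 / 2.0820e-07
= 3.1825e-27 kg*m/s

3.1825e-27


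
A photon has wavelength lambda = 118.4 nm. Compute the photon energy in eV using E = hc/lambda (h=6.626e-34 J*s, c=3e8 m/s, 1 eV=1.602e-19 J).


E = hc / lambda
= (6.626e-34)(3e8) / (118.4e-9)
= 1.9878e-25 / 1.1840e-07
= 1.6789e-18 J
Converting to eV: 1.6789e-18 / 1.602e-19
= 10.4799 eV

10.4799


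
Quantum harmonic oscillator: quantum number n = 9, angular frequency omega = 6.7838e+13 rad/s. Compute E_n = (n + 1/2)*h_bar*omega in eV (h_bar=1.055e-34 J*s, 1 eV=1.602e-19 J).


E = (n + 1/2) * h_bar * omega
= (9 + 0.5) * 1.055e-34 * 6.7838e+13
= 9.5 * 7.1569e-21
= 6.7991e-20 J
= 0.4244 eV

0.4244


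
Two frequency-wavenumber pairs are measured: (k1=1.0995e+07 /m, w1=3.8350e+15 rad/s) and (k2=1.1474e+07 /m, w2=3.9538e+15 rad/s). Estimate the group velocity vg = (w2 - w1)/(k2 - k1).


vg = (w2 - w1) / (k2 - k1)
= (3.9538e+15 - 3.8350e+15) / (1.1474e+07 - 1.0995e+07)
= 1.1880e+14 / 4.7900e+05
= 2.4802e+08 m/s

2.4802e+08


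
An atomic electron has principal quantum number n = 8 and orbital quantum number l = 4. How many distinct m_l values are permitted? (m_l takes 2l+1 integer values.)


m_l ranges from -l to +l in integer steps
So m_l goes from -4 to +4
Count = 2l + 1 = 2*4 + 1
= 9

9


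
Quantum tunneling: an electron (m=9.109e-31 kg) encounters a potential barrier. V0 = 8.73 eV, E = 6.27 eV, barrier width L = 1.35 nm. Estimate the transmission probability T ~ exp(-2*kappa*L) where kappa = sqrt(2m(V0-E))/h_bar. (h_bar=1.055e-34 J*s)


V0 - E = 2.46 eV = 3.9409e-19 J
kappa = sqrt(2 * m * (V0-E)) / h_bar
= sqrt(2 * 9.109e-31 * 3.9409e-19) / 1.055e-34
= 8.0315e+09 /m
2*kappa*L = 2 * 8.0315e+09 * 1.35e-9
= 21.6851
T = exp(-21.6851) = 3.822097e-10

3.822097e-10


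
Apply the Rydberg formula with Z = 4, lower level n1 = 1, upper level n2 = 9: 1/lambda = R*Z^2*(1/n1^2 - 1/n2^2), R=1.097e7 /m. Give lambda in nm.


1/lambda = R * Z^2 * (1/n1^2 - 1/n2^2)
= 1.097e7 * 4^2 * (1/1^2 - 1/9^2)
= 1.097e7 * 16 * (1.0 - 0.012346)
= 1.7335e+08 /m
lambda = 1 / 1.7335e+08
= 5.7686 nm

5.7686


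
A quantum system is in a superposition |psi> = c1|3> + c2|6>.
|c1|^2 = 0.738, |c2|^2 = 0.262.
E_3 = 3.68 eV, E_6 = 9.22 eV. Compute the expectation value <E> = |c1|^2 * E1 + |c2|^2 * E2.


<E> = |c1|^2 * E1 + |c2|^2 * E2
= 0.738 * 3.68 + 0.262 * 9.22
= 2.7158 + 2.4156
= 5.1315 eV

5.1315


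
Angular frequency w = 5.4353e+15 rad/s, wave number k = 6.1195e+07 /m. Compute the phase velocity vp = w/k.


vp = w / k
= 5.4353e+15 / 6.1195e+07
= 8.8819e+07 m/s

8.8819e+07


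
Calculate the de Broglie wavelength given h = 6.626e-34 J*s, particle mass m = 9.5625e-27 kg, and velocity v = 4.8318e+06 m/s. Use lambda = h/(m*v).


lambda = h / (m * v)
= 6.626e-34 / (9.5625e-27 * 4.8318e+06)
= 6.626e-34 / 4.6204e-20
= 1.4341e-14 m

1.4341e-14


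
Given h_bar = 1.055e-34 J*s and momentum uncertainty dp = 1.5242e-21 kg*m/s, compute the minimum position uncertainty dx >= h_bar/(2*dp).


dx = h_bar / (2 * dp)
= 1.055e-34 / (2 * 1.5242e-21)
= 1.055e-34 / 3.0484e-21
= 3.4608e-14 m

3.4608e-14


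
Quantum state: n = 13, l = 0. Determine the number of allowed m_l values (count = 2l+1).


m_l ranges from -l to +l in integer steps
So m_l goes from -0 to +0
Count = 2l + 1 = 2*0 + 1
= 1

1


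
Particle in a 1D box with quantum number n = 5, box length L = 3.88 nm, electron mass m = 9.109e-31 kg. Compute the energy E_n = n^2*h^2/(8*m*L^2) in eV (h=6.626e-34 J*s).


E = n^2 * h^2 / (8 * m * L^2)
= 5^2 * (6.626e-34)^2 / (8 * 9.109e-31 * (3.88e-9)^2)
= 25 * 4.3904e-67 / (8 * 9.109e-31 * 1.5054e-17)
= 1.0005e-19 J
= 0.6245 eV

0.6245


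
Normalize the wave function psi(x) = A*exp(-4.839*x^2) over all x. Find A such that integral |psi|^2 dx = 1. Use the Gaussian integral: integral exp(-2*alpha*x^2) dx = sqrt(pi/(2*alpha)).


integral |psi|^2 dx = A^2 * sqrt(pi/(2*alpha)) = 1
A^2 = sqrt(2*alpha/pi)
= sqrt(2 * 4.839 / pi)
= 1.755165
A = sqrt(1.755165)
= 1.3248

1.3248


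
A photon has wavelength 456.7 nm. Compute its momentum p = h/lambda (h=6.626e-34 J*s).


p = h / lambda
= 6.626e-34 / (456.7e-9)
= 6.626e-34 / 4.5670e-07
= 1.4508e-27 kg*m/s

1.4508e-27


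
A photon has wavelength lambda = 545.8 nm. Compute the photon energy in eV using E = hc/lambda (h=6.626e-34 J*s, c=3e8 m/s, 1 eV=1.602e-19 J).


E = hc / lambda
= (6.626e-34)(3e8) / (545.8e-9)
= 1.9878e-25 / 5.4580e-07
= 3.6420e-19 J
Converting to eV: 3.6420e-19 / 1.602e-19
= 2.2734 eV

2.2734


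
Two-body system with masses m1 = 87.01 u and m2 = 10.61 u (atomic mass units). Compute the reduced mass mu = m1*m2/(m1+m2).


mu = m1 * m2 / (m1 + m2)
= 87.01 * 10.61 / (87.01 + 10.61)
= 923.1761 / 97.62
= 9.4568 u

9.4568


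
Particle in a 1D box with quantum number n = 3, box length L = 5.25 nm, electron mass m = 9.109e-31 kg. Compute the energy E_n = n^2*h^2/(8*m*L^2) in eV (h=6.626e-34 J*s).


E = n^2 * h^2 / (8 * m * L^2)
= 3^2 * (6.626e-34)^2 / (8 * 9.109e-31 * (5.25e-9)^2)
= 9 * 4.3904e-67 / (8 * 9.109e-31 * 2.7563e-17)
= 1.9673e-20 J
= 0.1228 eV

0.1228


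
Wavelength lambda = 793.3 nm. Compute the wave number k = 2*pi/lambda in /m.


k = 2 * pi / lambda
= 6.2832 / (793.3e-9)
= 6.2832 / 7.9330e-07
= 7.9203e+06 /m

7.9203e+06


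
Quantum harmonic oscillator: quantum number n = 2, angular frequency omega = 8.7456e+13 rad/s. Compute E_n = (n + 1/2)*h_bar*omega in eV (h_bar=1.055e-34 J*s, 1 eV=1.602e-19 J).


E = (n + 1/2) * h_bar * omega
= (2 + 0.5) * 1.055e-34 * 8.7456e+13
= 2.5 * 9.2266e-21
= 2.3067e-20 J
= 0.144 eV

0.144


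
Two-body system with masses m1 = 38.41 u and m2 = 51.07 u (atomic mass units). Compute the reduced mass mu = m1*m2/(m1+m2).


mu = m1 * m2 / (m1 + m2)
= 38.41 * 51.07 / (38.41 + 51.07)
= 1961.5987 / 89.48
= 21.9222 u

21.9222


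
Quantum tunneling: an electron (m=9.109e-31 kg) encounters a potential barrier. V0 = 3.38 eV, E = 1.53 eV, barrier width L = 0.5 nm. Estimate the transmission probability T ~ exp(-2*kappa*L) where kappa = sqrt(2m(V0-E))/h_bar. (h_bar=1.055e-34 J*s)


V0 - E = 1.85 eV = 2.9637e-19 J
kappa = sqrt(2 * m * (V0-E)) / h_bar
= sqrt(2 * 9.109e-31 * 2.9637e-19) / 1.055e-34
= 6.9649e+09 /m
2*kappa*L = 2 * 6.9649e+09 * 0.5e-9
= 6.9649
T = exp(-6.9649) = 9.444555e-04

9.444555e-04


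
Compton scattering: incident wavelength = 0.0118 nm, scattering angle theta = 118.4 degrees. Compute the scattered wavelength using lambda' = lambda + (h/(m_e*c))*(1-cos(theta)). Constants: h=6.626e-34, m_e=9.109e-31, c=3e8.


Compton wavelength: h/(m_e*c) = 2.4247e-12 m
d_lambda = 2.4247e-12 * (1 - cos(118.4 deg))
= 2.4247e-12 * 1.475624
= 3.5780e-12 m = 0.003578 nm
lambda' = 0.0118 + 0.003578
= 0.015378 nm

0.015378


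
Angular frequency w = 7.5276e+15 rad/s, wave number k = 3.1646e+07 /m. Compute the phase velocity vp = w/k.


vp = w / k
= 7.5276e+15 / 3.1646e+07
= 2.3787e+08 m/s

2.3787e+08


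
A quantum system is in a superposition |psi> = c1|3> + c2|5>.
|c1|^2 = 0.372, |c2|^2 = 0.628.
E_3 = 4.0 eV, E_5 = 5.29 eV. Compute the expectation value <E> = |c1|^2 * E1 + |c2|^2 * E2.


<E> = |c1|^2 * E1 + |c2|^2 * E2
= 0.372 * 4.0 + 0.628 * 5.29
= 1.488 + 3.3221
= 4.8101 eV

4.8101


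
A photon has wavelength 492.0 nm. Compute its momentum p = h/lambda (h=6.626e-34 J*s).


p = h / lambda
= 6.626e-34 / (492.0e-9)
= 6.626e-34 / 4.9200e-07
= 1.3467e-27 kg*m/s

1.3467e-27
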